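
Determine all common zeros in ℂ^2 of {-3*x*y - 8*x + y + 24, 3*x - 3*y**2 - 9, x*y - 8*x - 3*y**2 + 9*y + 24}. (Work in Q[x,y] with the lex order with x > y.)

{(3, 0)}

Compute a lex Gröbner basis by Buchberger's algorithm.
f_1 = -3*x*y - 8*x + y + 24, LT = x*y.
f_2 = 3*x - 3*y**2 - 9, LT = x.
f_3 = x*y - 8*x - 3*y**2 + 9*y + 24, LT = x*y.

S(f_1,f_2): lcm = x*y. S = 8/3*x + y**3 + 8/3*y - 8.
  reduce S modulo (f_1, f_2, f_3):
  remainder y**3 + 8/3*y**2 + 8/3*y ≠ 0; add h_4 = y**3 + 8/3*y**2 + 8/3*y to the basis.

S(f_1,f_3): lcm = x*y. S = 32/3*x + 3*y**2 - 28/3*y - 32.
  reduce S modulo (f_1, f_2, f_3, h_4):
  remainder 41/3*y**2 - 28/3*y ≠ 0; add h_5 = 41/3*y**2 - 28/3*y to the basis.

S(f_3,h_4): lcm = x*y**3. S = -32/3*x*y**2 - 8/3*x*y - 3*y**4 + 9*y**3 + 24*y**2.
  reduce S modulo (f_1, f_2, f_3, h_4, h_5):
  remainder -22208/123*y ≠ 0; add h_6 = -22208/123*y to the basis.

The other S-polynomials (S(f_2,f_3), S(f_1,h_4), S(f_2,h_4), S(f_1,h_5), S(f_2,h_5), S(f_3,h_5), S(h_4,h_5), S(f_1,h_6), S(f_2,h_6), S(f_3,h_6), S(h_4,h_6), S(h_5,h_6)) all reduce to 0 modulo the current basis, so we have a Gröbner basis.
Inter-reduce: drop elements whose leading term is divisible by another's, tail-reduce, and make monic.
Reduced Gröbner basis: {x - 3, y}.

A lex Gröbner basis eliminates variables successively. Here y depends only on y, with roots {0}; lifting each root through the earlier basis elements recovers the full solutions.
  y = 0: the earlier basis element becomes x - 3 = 0, giving x = 3 — point (3, 0).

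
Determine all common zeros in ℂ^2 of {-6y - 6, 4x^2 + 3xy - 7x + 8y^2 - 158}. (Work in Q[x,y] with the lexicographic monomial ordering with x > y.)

Compute a lex Gröbner basis by Buchberger's algorithm.
f_1 = -6y - 6, LT = y.
f_2 = 4x^2 + 3xy - 7x + 8y^2 - 158, LT = x^2.

The S-polynomials (S(f_1,f_2)) all reduce to 0 modulo the current basis, so we have a Gröbner basis.
Inter-reduce: drop elements whose leading term is divisible by another's, tail-reduce, and make monic.
Reduced Gröbner basis: {x^2 - 5/2x - 75/2, y + 1}.

A lex Gröbner basis eliminates variables successively. Here y + 1 depends only on y, with roots {-1}; lifting each root through the earlier basis elements recovers the full solutions.
  y = -1: the earlier basis element becomes x^2 - 5/2x - 75/2 = 0, giving x = -5, 15/2 — points (-5, -1), (15/2, -1).
Substituting each solution back into the original system confirms all equations vanish.
This is the nonlinear analogue of row-reducing a linear system.

{(-5, -1), (15/2, -1)}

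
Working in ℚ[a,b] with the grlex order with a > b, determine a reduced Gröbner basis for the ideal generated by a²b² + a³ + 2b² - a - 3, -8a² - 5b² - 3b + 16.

G = {b⁴ + ab² + ⅗b³ + ⅗ab - 32/5b² - 8/5a + 24/5, a² + ⅝b² + ⅜b - 2}

f_1 = a²b² + a³ + 2b² - a - 3, LT = a²b².
f_2 = -8a² - 5b² - 3b + 16, LT = a².

S(f_1,f_2): lcm = a²b². S = -⅝b⁴ + a³ - ⅜b³ + 4b² - a - 3.
  reduce S modulo (f_1, f_2):
  remainder -⅝b⁴ - ⅝ab² - ⅜b³ - ⅜ab + 4b² + a - 3 ≠ 0; add g_3 = -⅝b⁴ - ⅝ab² - ⅜b³ - ⅜ab + 4b² + a - 3 to the basis.

The other S-polynomials (S(f_1,g_3), S(f_2,g_3)) all reduce to 0 modulo the current basis, so we have a Gröbner basis.
Inter-reduce: drop elements whose leading term is divisible by another's, tail-reduce, and make monic.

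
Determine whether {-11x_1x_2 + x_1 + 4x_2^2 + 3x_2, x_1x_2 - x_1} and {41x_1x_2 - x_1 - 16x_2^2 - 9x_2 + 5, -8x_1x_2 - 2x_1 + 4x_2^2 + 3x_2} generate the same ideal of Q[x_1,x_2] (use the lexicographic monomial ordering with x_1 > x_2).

Since reduced Gröbner bases are canonical representatives of ideals under a given ordering, it suffices to compute and compare them.
Buchberger on the first generating set:
f_1 = -11x_1x_2 + x_1 + 4x_2^2 + 3x_2, LT = x_1x_2.
f_2 = x_1x_2 - x_1, LT = x_1x_2.

S(f_1,f_2): lcm = x_1x_2. S = 10/11x_1 - 4/11x_2^2 - 3/11x_2.
  leading term x_1: no divisor's leading term divides it; move 10/11x_1 to the remainder.
  leading term x_2^2: no divisor's leading term divides it; move -4/11x_2^2 to the remainder.
  leading term x_2: no divisor's leading term divides it; move -3/11x_2 to the remainder.
  remainder 10/11x_1 - 4/11x_2^2 - 3/11x_2 ≠ 0; add g_3 = 10/11x_1 - 4/11x_2^2 - 3/11x_2 to the basis.

S(f_1,g_3): lcm = x_1x_2. S = -1/11x_1 + 2/5x_2^3 - 7/110x_2^2 - 3/11x_2.
  leading term x_1: subtract (-1/10)·g_3 from -1/11x_1 + 2/5x_2^3 - 7/110x_2^2 - 3/11x_2 → 2/5x_2^3 - 1/10x_2^2 - 3/10x_2
  leading term x_2^3: no divisor's leading term divides it; move 2/5x_2^3 to the remainder.
  leading term x_2^2: no divisor's leading term divides it; move -1/10x_2^2 to the remainder.
  leading term x_2: no divisor's leading term divides it; move -3/10x_2 to the remainder.
  remainder 2/5x_2^3 - 1/10x_2^2 - 3/10x_2 ≠ 0; add g_4 = 2/5x_2^3 - 1/10x_2^2 - 3/10x_2 to the basis.

S(f_2,g_3): lcm = x_1x_2. S = -x_1 + 2/5x_2^3 + 3/10x_2^2.
  leading term x_1: subtract (-11/10)·g_3 from -x_1 + 2/5x_2^3 + 3/10x_2^2 → 2/5x_2^3 - 1/10x_2^2 - 3/10x_2
  leading term x_2^3: subtract (1)·g_4 from 2/5x_2^3 - 1/10x_2^2 - 3/10x_2 → 0
  remainder 0.

S(f_1,g_4): lcm = x_1x_2^3. S = 7/44x_1x_2^2 + 3/4x_1x_2 - 4/11x_2^4 - 3/11x_2^3.
  leading term x_1x_2^2: subtract (-7/484x_2)·f_1 from 7/44x_1x_2^2 + 3/4x_1x_2 - 4/11x_2^4 - 3/11x_2^3 → 185/242x_1x_2 - 4/11x_2^4 - 26/121x_2^3 + 21/484x_2^2
  leading term x_1x_2: subtract (-185/2662)·f_1 from 185/242x_1x_2 - 4/11x_2^4 - 26/121x_2^3 + 21/484x_2^2 → 185/2662x_1 - 4/11x_2^4 - 26/121x_2^3 + 1711/5324x_2^2 + 555/2662x_2
  leading term x_1: subtract (37/484)·g_3 from 185/2662x_1 - 4/11x_2^4 - 26/121x_2^3 + 1711/5324x_2^2 + 555/2662x_2 → -4/11x_2^4 - 26/121x_2^3 + 169/484x_2^2 + 111/484x_2
  leading term x_2^4: subtract (-10/11x_2)·g_4 from -4/11x_2^4 - 26/121x_2^3 + 169/484x_2^2 + 111/484x_2 → -37/121x_2^3 + 37/484x_2^2 + 111/484x_2
  leading term x_2^3: subtract (-185/242)·g_4 from -37/121x_2^3 + 37/484x_2^2 + 111/484x_2 → 0
  remainder 0.

S(f_2,g_4): lcm = x_1x_2^3. S = -3/4x_1x_2^2 + 3/4x_1x_2.
  leading term x_1x_2^2: subtract (3/44x_2)·f_1 from -3/4x_1x_2^2 + 3/4x_1x_2 → 15/22x_1x_2 - 3/11x_2^3 - 9/44x_2^2
  leading term x_1x_2: subtract (-15/242)·f_1 from 15/22x_1x_2 - 3/11x_2^3 - 9/44x_2^2 → 15/242x_1 - 3/11x_2^3 + 21/484x_2^2 + 45/242x_2
  leading term x_1: subtract (3/44)·g_3 from 15/242x_1 - 3/11x_2^3 + 21/484x_2^2 + 45/242x_2 → -3/11x_2^3 + 3/44x_2^2 + 9/44x_2
  leading term x_2^3: subtract (-15/22)·g_4 from -3/11x_2^3 + 3/44x_2^2 + 9/44x_2 → 0
  remainder 0.

S(g_3,g_4): leading monomials are coprime, so the S-polynomial reduces to 0 (Buchberger's first criterion).
Every S-polynomial of the final basis reduces to 0, so we have a Gröbner basis.
Inter-reduce: drop elements whose leading term is divisible by another's, tail-reduce, and make monic.
Reduced Gröbner basis: {x_1 - 2/5x_2^2 - 3/10x_2, x_2^3 - 1/4x_2^2 - 3/4x_2}.

Buchberger on the second generating set:
h_1 = 41x_1x_2 - x_1 - 16x_2^2 - 9x_2 + 5, LT = x_1x_2.
h_2 = -8x_1x_2 - 2x_1 + 4x_2^2 + 3x_2, LT = x_1x_2.

S(h_1,h_2): lcm = x_1x_2. S = -45/164x_1 + 9/82x_2^2 + 51/328x_2 + 5/41.
  leading term x_1: no divisor's leading term divides it; move -45/164x_1 to the remainder.
  leading term x_2^2: no divisor's leading term divides it; move 9/82x_2^2 to the remainder.
  leading term x_2: no divisor's leading term divides it; move 51/328x_2 to the remainder.
  leading term 1: no divisor's leading term divides it; move 5/41 to the remainder.
  remainder -45/164x_1 + 9/82x_2^2 + 51/328x_2 + 5/41 ≠ 0; add k_3 = -45/164x_1 + 9/82x_2^2 + 51/328x_2 + 5/41 to the basis.

S(h_1,k_3): lcm = x_1x_2. S = -1/41x_1 + 2/5x_2^3 + 217/1230x_2^2 + 83/369x_2 + 5/41.
  leading term x_1: subtract (4/45)·k_3 from -1/41x_1 + 2/5x_2^3 + 217/1230x_2^2 + 83/369x_2 + 5/41 → 2/5x_2^3 + 1/6x_2^2 + 19/90x_2 + 1/9
  leading term x_2^3: no divisor's leading term divides it; move 2/5x_2^3 to the remainder.
  leading term x_2^2: no divisor's leading term divides it; move 1/6x_2^2 to the remainder.
  leading term x_2: no divisor's leading term divides it; move 19/90x_2 to the remainder.
  leading term 1: no divisor's leading term divides it; move 1/9 to the remainder.
  remainder 2/5x_2^3 + 1/6x_2^2 + 19/90x_2 + 1/9 ≠ 0; add k_4 = 2/5x_2^3 + 1/6x_2^2 + 19/90x_2 + 1/9 to the basis.

S(h_2,k_3): lcm = x_1x_2. S = 1/4x_1 + 2/5x_2^3 + 1/15x_2^2 + 5/72x_2.
  leading term x_1: subtract (-41/45)·k_3 from 1/4x_1 + 2/5x_2^3 + 1/15x_2^2 + 5/72x_2 → 2/5x_2^3 + 1/6x_2^2 + 19/90x_2 + 1/9
  leading term x_2^3: subtract (1)·k_4 from 2/5x_2^3 + 1/6x_2^2 + 19/90x_2 + 1/9 → 0
  remainder 0.

S(h_1,k_4): lcm = x_1x_2^3. S = -217/492x_1x_2^2 - 19/36x_1x_2 - 5/18x_1 - 16/41x_2^4 - 9/41x_2^3 + 5/41x_2^2.
  leading term x_1x_2^2: subtract (-217/20172x_2)·h_1 from -217/492x_1x_2^2 - 19/36x_1x_2 - 5/18x_1 - 16/41x_2^4 - 9/41x_2^3 + 5/41x_2^2 → -16295/30258x_1x_2 - 5/18x_1 - 16/41x_2^4 - 1975/5043x_2^3 + 169/6724x_2^2 + 1085/20172x_2
  leading term x_1x_2: subtract (-16295/1240578)·h_1 from -16295/30258x_1x_2 - 5/18x_1 - 16/41x_2^4 - 1975/5043x_2^3 + 169/6724x_2^2 + 1085/20172x_2 → -20050/68921x_1 - 16/41x_2^4 - 1975/5043x_2^3 - 459079/2481156x_2^2 - 53285/827052x_2 + 81475/1240578
  leading term x_1: subtract (16040/15129)·k_3 from -20050/68921x_1 - 16/41x_2^4 - 1975/5043x_2^3 - 459079/2481156x_2^2 - 53285/827052x_2 + 81475/1240578 → -16/41x_2^4 - 1975/5043x_2^3 - 18239/60516x_2^2 - 4625/20172x_2 - 1925/30258
  leading term x_2^4: subtract (-40/41x_2)·k_4 from -16/41x_2^4 - 1975/5043x_2^3 - 18239/60516x_2^2 - 4625/20172x_2 - 1925/30258 → -385/1681x_2^3 - 1925/20172x_2^2 - 7315/60516x_2 - 1925/30258
  leading term x_2^3: subtract (-1925/3362)·k_4 from -385/1681x_2^3 - 1925/20172x_2^2 - 7315/60516x_2 - 1925/30258 → 0
  remainder 0.

S(h_2,k_4): lcm = x_1x_2^3. S = -1/6x_1x_2^2 - 19/36x_1x_2 - 5/18x_1 - 1/2x_2^4 - 3/8x_2^3.
  leading term x_1x_2^2: subtract (-1/246x_2)·h_1 from -1/6x_1x_2^2 - 19/36x_1x_2 - 5/18x_1 - 1/2x_2^4 - 3/8x_2^3 → -785/1476x_1x_2 - 5/18x_1 - 1/2x_2^4 - 433/984x_2^3 - 3/82x_2^2 + 5/246x_2
  leading term x_1x_2: subtract (-785/60516)·h_1 from -785/1476x_1x_2 - 5/18x_1 - 1/2x_2^4 - 433/984x_2^3 - 3/82x_2^2 + 5/246x_2 → -1955/6724x_1 - 1/2x_2^4 - 433/984x_2^3 - 7387/30258x_2^2 - 1945/20172x_2 + 3925/60516
  leading term x_1: subtract (391/369)·k_3 from -1955/6724x_1 - 1/2x_2^4 - 433/984x_2^3 - 7387/30258x_2^2 - 1945/20172x_2 + 3925/60516 → -1/2x_2^4 - 433/984x_2^3 - 133/369x_2^2 - 257/984x_2 - 95/1476
  leading term x_2^4: subtract (-5/4x_2)·k_4 from -1/2x_2^4 - 433/984x_2^3 - 133/369x_2^2 - 257/984x_2 - 95/1476 → -19/82x_2^3 - 95/984x_2^2 - 361/2952x_2 - 95/1476
  leading term x_2^3: subtract (-95/164)·k_4 from -19/82x_2^3 - 95/984x_2^2 - 361/2952x_2 - 95/1476 → 0
  remainder 0.

S(k_3,k_4): leading monomials are coprime, so the S-polynomial reduces to 0 (Buchberger's first criterion).
Every S-polynomial of the final basis reduces to 0, so we have a Gröbner basis.
Inter-reduce: drop elements whose leading term is divisible by another's, tail-reduce, and make monic.
Reduced Gröbner basis: {x_1 - 2/5x_2^2 - 17/30x_2 - 4/9, x_2^3 + 5/12x_2^2 + 19/36x_2 + 5/18}.

The bases are distinct; the ideals are different.

No, the ideals differ.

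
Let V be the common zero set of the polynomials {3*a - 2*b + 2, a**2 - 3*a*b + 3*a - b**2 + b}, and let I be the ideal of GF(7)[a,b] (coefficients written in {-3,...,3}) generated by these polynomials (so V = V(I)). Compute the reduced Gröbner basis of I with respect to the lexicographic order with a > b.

G = {a - 3*b + 3, b**2 - b}

f_1 = 3*a - 2*b + 2, LT = a.
f_2 = a**2 - 3*a*b + 3*a - b**2 + b, LT = a**2.

S(f_1,f_2): lcm = a**2. S = b**2 - b.
  leading term b**2: no divisor's leading term divides it; move b**2 to the remainder.
  leading term b: no divisor's leading term divides it; move -b to the remainder.
  remainder b**2 - b ≠ 0; add g_3 = b**2 - b to the basis.

S(f_1,g_3): leading monomials are coprime, so the S-polynomial reduces to 0 (Buchberger's first criterion).
S(f_2,g_3): leading monomials are coprime, so the S-polynomial reduces to 0 (Buchberger's first criterion).
Every S-polynomial of the final basis reduces to 0, so we have a Gröbner basis.
Inter-reduce: drop elements whose leading term is divisible by another's, tail-reduce, and make monic.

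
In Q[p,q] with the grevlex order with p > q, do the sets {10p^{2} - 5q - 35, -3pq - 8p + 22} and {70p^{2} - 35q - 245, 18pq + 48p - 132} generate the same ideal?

For a fixed monomial order, each ideal has a unique reduced Gröbner basis; comparing bases decides equality.
Buchberger on the first generating set:
f_1 = 10p^{2} - 5q - 35, LT = p^{2}.
f_2 = -3pq - 8p + 22, LT = pq.

S(f_1,f_2): lcm = p^{2}q. S = -\tfrac{8}{3}p^{2} - \tfrac{1}{2}q^{2} + \tfrac{22}{3}p - \tfrac{7}{2}q.
  leading term p^{2}: subtract (-\tfrac{4}{15})·f_1 from -\tfrac{8}{3}p^{2} - \tfrac{1}{2}q^{2} + \tfrac{22}{3}p - \tfrac{7}{2}q → -\tfrac{1}{2}q^{2} + \tfrac{22}{3}p - \tfrac{29}{6}q - \tfrac{28}{3}
  leading term q^{2}: no divisor's leading term divides it; move -\tfrac{1}{2}q^{2} to the remainder.
  leading term p: no divisor's leading term divides it; move \tfrac{22}{3}p to the remainder.
  leading term q: no divisor's leading term divides it; move -\tfrac{29}{6}q to the remainder.
  leading term 1: no divisor's leading term divides it; move -\tfrac{28}{3} to the remainder.
  remainder -\tfrac{1}{2}q^{2} + \tfrac{22}{3}p - \tfrac{29}{6}q - \tfrac{28}{3} ≠ 0; add g_3 = -\tfrac{1}{2}q^{2} + \tfrac{22}{3}p - \tfrac{29}{6}q - \tfrac{28}{3} to the basis.

The other S-polynomials (S(f_1,g_3), S(f_2,g_3)) all reduce to 0 modulo the current basis, so we have a Gröbner basis.
Inter-reduce: drop elements whose leading term is divisible by another's, tail-reduce, and make monic.
Reduced Gröbner basis: {p^{2} - \tfrac{1}{2}q - \tfrac{7}{2}, pq + \tfrac{8}{3}p - \tfrac{22}{3}, q^{2} - \tfrac{44}{3}p + \tfrac{29}{3}q + \tfrac{56}{3}}.

Buchberger on the second generating set:
h_1 = 70p^{2} - 35q - 245, LT = p^{2}.
h_2 = 18pq + 48p - 132, LT = pq.

S(h_1,h_2): lcm = p^{2}q. S = -\tfrac{8}{3}p^{2} - \tfrac{1}{2}q^{2} + \tfrac{22}{3}p - \tfrac{7}{2}q.
  leading term p^{2}: subtract (-\tfrac{4}{105})·h_1 from -\tfrac{8}{3}p^{2} - \tfrac{1}{2}q^{2} + \tfrac{22}{3}p - \tfrac{7}{2}q → -\tfrac{1}{2}q^{2} + \tfrac{22}{3}p - \tfrac{29}{6}q - \tfrac{28}{3}
  leading term q^{2}: no divisor's leading term divides it; move -\tfrac{1}{2}q^{2} to the remainder.
  leading term p: no divisor's leading term divides it; move \tfrac{22}{3}p to the remainder.
  leading term q: no divisor's leading term divides it; move -\tfrac{29}{6}q to the remainder.
  leading term 1: no divisor's leading term divides it; move -\tfrac{28}{3} to the remainder.
  remainder -\tfrac{1}{2}q^{2} + \tfrac{22}{3}p - \tfrac{29}{6}q - \tfrac{28}{3} ≠ 0; add k_3 = -\tfrac{1}{2}q^{2} + \tfrac{22}{3}p - \tfrac{29}{6}q - \tfrac{28}{3} to the basis.

The other S-polynomials (S(h_1,k_3), S(h_2,k_3)) all reduce to 0 modulo the current basis, so we have a Gröbner basis.
Inter-reduce: drop elements whose leading term is divisible by another's, tail-reduce, and make monic.
Reduced Gröbner basis: {p^{2} - \tfrac{1}{2}q - \tfrac{7}{2}, pq + \tfrac{8}{3}p - \tfrac{22}{3}, q^{2} - \tfrac{44}{3}p + \tfrac{29}{3}q + \tfrac{56}{3}}.

These coincide, so the ideals are equal.

Yes, the ideals are equal.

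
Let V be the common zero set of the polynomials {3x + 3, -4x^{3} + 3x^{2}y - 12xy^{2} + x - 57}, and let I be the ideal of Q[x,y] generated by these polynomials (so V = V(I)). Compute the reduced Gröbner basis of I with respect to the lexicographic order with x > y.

This is the nonlinear analogue of row-reducing a linear system.

f_1 = 3x + 3, LT = x.
f_2 = -4x^{3} + 3x^{2}y - 12xy^{2} + x - 57, LT = x^{3}.

S(f_1,f_2): lcm = x^{3}. S = \tfrac{3}{4}x^{2}y + x^{2} - 3xy^{2} + \tfrac{1}{4}x - \tfrac{57}{4}.
  leading term x^{2}y: subtract (\tfrac{1}{4}xy)·f_1 from \tfrac{3}{4}x^{2}y + x^{2} - 3xy^{2} + \tfrac{1}{4}x - \tfrac{57}{4} → x^{2} - 3xy^{2} - \tfrac{3}{4}xy + \tfrac{1}{4}x - \tfrac{57}{4}
  leading term x^{2}: subtract (\tfrac{1}{3}x)·f_1 from x^{2} - 3xy^{2} - \tfrac{3}{4}xy + \tfrac{1}{4}x - \tfrac{57}{4} → -3xy^{2} - \tfrac{3}{4}xy - \tfrac{3}{4}x - \tfrac{57}{4}
  leading term xy^{2}: subtract (-y^{2})·f_1 from -3xy^{2} - \tfrac{3}{4}xy - \tfrac{3}{4}x - \tfrac{57}{4} → -\tfrac{3}{4}xy - \tfrac{3}{4}x + 3y^{2} - \tfrac{57}{4}
  leading term xy: subtract (-\tfrac{1}{4}y)·f_1 from -\tfrac{3}{4}xy - \tfrac{3}{4}x + 3y^{2} - \tfrac{57}{4} → -\tfrac{3}{4}x + 3y^{2} + \tfrac{3}{4}y - \tfrac{57}{4}
  leading term x: subtract (-\tfrac{1}{4})·f_1 from -\tfrac{3}{4}x + 3y^{2} + \tfrac{3}{4}y - \tfrac{57}{4} → 3y^{2} + \tfrac{3}{4}y - \tfrac{27}{2}
  leading term y^{2}: no divisor's leading term divides it; move 3y^{2} to the remainder.
  leading term y: no divisor's leading term divides it; move \tfrac{3}{4}y to the remainder.
  leading term 1: no divisor's leading term divides it; move -\tfrac{27}{2} to the remainder.
  remainder 3y^{2} + \tfrac{3}{4}y - \tfrac{27}{2} ≠ 0; add g_3 = 3y^{2} + \tfrac{3}{4}y - \tfrac{27}{2} to the basis.

The other S-polynomials (S(f_1,g_3), S(f_2,g_3)) all reduce to 0 modulo the current basis, so we have a Gröbner basis.
Inter-reduce: drop elements whose leading term is divisible by another's, tail-reduce, and make monic.

G = {x + 1, y^{2} + \tfrac{1}{4}y - \tfrac{9}{2}}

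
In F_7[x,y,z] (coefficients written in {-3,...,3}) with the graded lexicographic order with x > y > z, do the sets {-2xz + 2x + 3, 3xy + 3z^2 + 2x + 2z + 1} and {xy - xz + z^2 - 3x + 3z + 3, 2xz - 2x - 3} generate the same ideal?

Two ideals are equal iff their reduced Gröbner bases coincide (the reduced basis is unique for a fixed ordering).
Buchberger on the first generating set:
f_1 = -2xz + 2x + 3, LT = xz.
f_2 = 3xy + 3z^2 + 2x + 2z + 1, LT = xy.

S(f_1,f_2): lcm = xyz. S = -z^3 - xy - 3xz - 3z^2 + 2y + 2z.
  leading term z^3: no divisor's leading term divides it; move -z^3 to the remainder.
  leading term xy: subtract (2)·f_2 from -xy - 3xz - 3z^2 + 2y + 2z → -3xz - 2z^2 + 3x + 2y - 2z - 2
  leading term xz: subtract (-2)·f_1 from -3xz - 2z^2 + 3x + 2y - 2z - 2 → -2z^2 + 2y - 2z - 3
  leading term z^2: no divisor's leading term divides it; move -2z^2 to the remainder.
  leading term y: no divisor's leading term divides it; move 2y to the remainder.
  leading term z: no divisor's leading term divides it; move -2z to the remainder.
  leading term 1: no divisor's leading term divides it; move -3 to the remainder.
  remainder -z^3 - 2z^2 + 2y - 2z - 3 ≠ 0; add g_3 = -z^3 - 2z^2 + 2y - 2z - 3 to the basis.

S(f_1,g_3): lcm = xz^3. S = -3xz^2 + 2xy - 2xz + 2z^2 - 3x.
  leading term xz^2: subtract (-2z)·f_1 from -3xz^2 + 2xy - 2xz + 2z^2 - 3x → 2xy + 2xz + 2z^2 - 3x - z
  leading term xy: subtract (3)·f_2 from 2xy + 2xz + 2z^2 - 3x - z → 2xz - 2x - 3
  leading term xz: subtract (-1)·f_1 from 2xz - 2x - 3 → 0
  remainder 0.

S(f_2,g_3): leading monomials are coprime, so the S-polynomial reduces to 0 (Buchberger's first criterion).
Every S-polynomial of the final basis reduces to 0, so we have a Gröbner basis.
Inter-reduce: drop elements whose leading term is divisible by another's, tail-reduce, and make monic.
Reduced Gröbner basis: {z^3 + 2z^2 - 2y + 2z + 3, xy + z^2 + 3x + 3z - 2, xz - x + 2}.

Buchberger on the second generating set:
h_1 = xy - xz + z^2 - 3x + 3z + 3, LT = xy.
h_2 = 2xz - 2x - 3, LT = xz.

S(h_1,h_2): lcm = xyz. S = -xz^2 + z^3 + xy - 3xz + 3z^2 - 2y + 3z.
  leading term xz^2: subtract (3z)·h_2 from -xz^2 + z^3 + xy - 3xz + 3z^2 - 2y + 3z → z^3 + xy + 3xz + 3z^2 - 2y - 2z
  leading term z^3: no divisor's leading term divides it; move z^3 to the remainder.
  leading term xy: subtract (1)·h_1 from xy + 3xz + 3z^2 - 2y - 2z → -3xz + 2z^2 + 3x - 2y + 2z - 3
  leading term xz: subtract (2)·h_2 from -3xz + 2z^2 + 3x - 2y + 2z - 3 → 2z^2 - 2y + 2z + 3
  leading term z^2: no divisor's leading term divides it; move 2z^2 to the remainder.
  leading term y: no divisor's leading term divides it; move -2y to the remainder.
  leading term z: no divisor's leading term divides it; move 2z to the remainder.
  leading term 1: no divisor's leading term divides it; move 3 to the remainder.
  remainder z^3 + 2z^2 - 2y + 2z + 3 ≠ 0; add k_3 = z^3 + 2z^2 - 2y + 2z + 3 to the basis.

S(h_1,k_3): leading monomials are coprime, so the S-polynomial reduces to 0 (Buchberger's first criterion).
S(h_2,k_3): lcm = xz^3. S = -3xz^2 + 2xy - 2xz + 2z^2 - 3x.
  leading term xz^2: subtract (2z)·h_2 from -3xz^2 + 2xy - 2xz + 2z^2 - 3x → 2xy + 2xz + 2z^2 - 3x - z
  leading term xy: subtract (2)·h_1 from 2xy + 2xz + 2z^2 - 3x - z → -3xz + 3x + 1
  leading term xz: subtract (2)·h_2 from -3xz + 3x + 1 → 0
  remainder 0.

Every S-polynomial of the final basis reduces to 0, so we have a Gröbner basis.
Inter-reduce: drop elements whose leading term is divisible by another's, tail-reduce, and make monic.
Reduced Gröbner basis: {z^3 + 2z^2 - 2y + 2z + 3, xy + z^2 + 3x + 3z - 2, xz - x + 2}.

These coincide, so the ideals are equal.
The choice of monomial ordering does not affect the verdict — as long as both bases are computed under the same ordering, their equality decides ideal equality.

Yes, the ideals are equal.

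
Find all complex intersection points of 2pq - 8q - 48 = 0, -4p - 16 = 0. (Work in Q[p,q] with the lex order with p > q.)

Compute a lex Gröbner basis by Buchberger's algorithm.
f_1 = 2pq - 8q - 48, LT = pq.
f_2 = -4p - 16, LT = p.

S(f_1,f_2): lcm = pq. S = -8q - 24.
  leading term q: no divisor's leading term divides it; move -8q to the remainder.
  leading term 1: no divisor's leading term divides it; move -24 to the remainder.
  remainder -8q - 24 ≠ 0; add h_3 = -8q - 24 to the basis.

The other S-polynomials (S(f_1,h_3), S(f_2,h_3)) all reduce to 0 modulo the current basis, so we have a Gröbner basis.
Inter-reduce: drop elements whose leading term is divisible by another's, tail-reduce, and make monic.
Reduced Gröbner basis: {p + 4, q + 3}.

A lex Gröbner basis eliminates variables successively. Here q + 3 depends only on q, with roots {-3}; lifting each root through the earlier basis elements recovers the full solutions.
  q = -3: the earlier basis element becomes p + 4 = 0, giving p = -4 — point (-4, -3).
Substituting each solution back into the original system confirms all equations vanish.
A lex Gröbner basis triangularizes the system, enabling back-substitution.

{(-4, -3)}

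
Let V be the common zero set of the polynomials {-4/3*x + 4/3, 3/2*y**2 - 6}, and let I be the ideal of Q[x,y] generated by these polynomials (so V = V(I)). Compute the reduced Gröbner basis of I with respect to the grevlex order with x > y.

G = {y**2 - 4, x - 1}

f_1 = -4/3*x + 4/3, LT = x.
f_2 = 3/2*y**2 - 6, LT = y**2.

The S-polynomials (S(f_1,f_2)) all reduce to 0 modulo the current basis, so we have a Gröbner basis.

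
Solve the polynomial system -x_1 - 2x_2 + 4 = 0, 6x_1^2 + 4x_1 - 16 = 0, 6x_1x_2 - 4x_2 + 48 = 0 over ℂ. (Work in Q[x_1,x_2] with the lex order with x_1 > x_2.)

Compute a lex Gröbner basis by Buchberger's algorithm.
f_1 = -x_1 - 2x_2 + 4, LT = x_1.
f_2 = 6x_1^2 + 4x_1 - 16, LT = x_1^2.
f_3 = 6x_1x_2 - 4x_2 + 48, LT = x_1x_2.

S(f_1,f_2): lcm = x_1^2. S = 2x_1x_2 - 14/3x_1 + 8/3.
  leading term x_1x_2: subtract (-2x_2)·f_1 from 2x_1x_2 - 14/3x_1 + 8/3 → -14/3x_1 - 4x_2^2 + 8x_2 + 8/3
  leading term x_1: subtract (14/3)·f_1 from -14/3x_1 - 4x_2^2 + 8x_2 + 8/3 → -4x_2^2 + 52/3x_2 - 16
  leading term x_2^2: no divisor's leading term divides it; move -4x_2^2 to the remainder.
  leading term x_2: no divisor's leading term divides it; move 52/3x_2 to the remainder.
  leading term 1: no divisor's leading term divides it; move -16 to the remainder.
  remainder -4x_2^2 + 52/3x_2 - 16 ≠ 0; add h_4 = -4x_2^2 + 52/3x_2 - 16 to the basis.

S(f_1,f_3): lcm = x_1x_2. S = 2x_2^2 - 10/3x_2 - 8.
  leading term x_2^2: subtract (-1/2)·h_4 from 2x_2^2 - 10/3x_2 - 8 → 16/3x_2 - 16
  leading term x_2: no divisor's leading term divides it; move 16/3x_2 to the remainder.
  leading term 1: no divisor's leading term divides it; move -16 to the remainder.
  remainder 16/3x_2 - 16 ≠ 0; add h_5 = 16/3x_2 - 16 to the basis.

The other S-polynomials (S(f_2,f_3), S(f_1,h_4), S(f_2,h_4), S(f_3,h_4), S(f_1,h_5), S(f_2,h_5), S(f_3,h_5), S(h_4,h_5)) all reduce to 0 modulo the current basis, so we have a Gröbner basis.
Inter-reduce: drop elements whose leading term is divisible by another's, tail-reduce, and make monic.
Reduced Gröbner basis: {x_1 + 2, x_2 - 3}.

From the last basis element, x_2 - 3 = 0, so x_2 takes values in {3}. Each choice, substituted upward through the basis, yields the corresponding point(s) of the solution set.
  x_2 = 3: the earlier basis element becomes x_1 + 2 = 0, giving x_1 = -2 — point (-2, 3).
Each listed point satisfies every original equation (direct substitution).
This is the nonlinear analogue of row-reducing a linear system.

{(-2, 3)}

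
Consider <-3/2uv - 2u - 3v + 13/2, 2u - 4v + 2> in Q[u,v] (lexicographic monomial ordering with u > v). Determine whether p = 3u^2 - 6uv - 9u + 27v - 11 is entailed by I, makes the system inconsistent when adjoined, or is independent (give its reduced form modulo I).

First compute the reduced Gröbner basis of I by Buchberger's algorithm.
f_1 = -3/2uv - 2u - 3v + 13/2, LT = uv.
f_2 = 2u - 4v + 2, LT = u.

S(f_1,f_2): lcm = uv. S = 4/3u + 2v^2 + v - 13/3.
  leading term u: subtract (2/3)·f_2 from 4/3u + 2v^2 + v - 13/3 → 2v^2 + 11/3v - 17/3
  leading term v^2: no divisor's leading term divides it; move 2v^2 to the remainder.
  leading term v: no divisor's leading term divides it; move 11/3v to the remainder.
  leading term 1: no divisor's leading term divides it; move -17/3 to the remainder.
  remainder 2v^2 + 11/3v - 17/3 ≠ 0; add h_3 = 2v^2 + 11/3v - 17/3 to the basis.

The other S-polynomials (S(f_1,h_3), S(f_2,h_3)) all reduce to 0 modulo the current basis, so we have a Gröbner basis.
Inter-reduce: drop elements whose leading term is divisible by another's, tail-reduce, and make monic.
Reduced Gröbner basis: {u - 2v + 1, v^2 + 11/6v - 17/6}.
Label its elements g_1 = u - 2v + 1, g_2 = v^2 + 11/6v - 17/6.

Reduce p = 3u^2 - 6uv - 9u + 27v - 11 modulo G:
  leading term u^2: subtract (3u)·g_1 from 3u^2 - 6uv - 9u + 27v - 11 → -12u + 27v - 11
  leading term u: subtract (-12)·g_1 from -12u + 27v - 11 → 3v + 1
  leading term v: no divisor's leading term divides it; move 3v to the remainder.
  leading term 1: no divisor's leading term divides it; move 1 to the remainder.
  normal form = 3v + 1.
The normal form is nonzero, so p ∉ I. Since p minus its normal form lies in I, I + (p) = I + (r) where r = 3v + 1; decide whether this ideal is the whole ring.
Run Buchberger on G together with r (pairs among the g_i already reduce to 0 since G is a Gröbner basis):
g_1 = u - 2v + 1, LT = u.
g_2 = v^2 + 11/6v - 17/6, LT = v^2.
r = 3v + 1, LT = v.

S(g_2,r): lcm = v^2. S = 3/2v - 17/6.
  leading term v: subtract (1/2)·r from 3/2v - 17/6 → -10/3
  leading term 1: no divisor's leading term divides it; move -10/3 to the remainder.
  remainder -10/3 ≠ 0; add m_4 = -10/3 to the basis.

The other S-polynomials (S(g_1,g_2), S(g_1,r), S(g_1,m_4), S(g_2,m_4), S(r,m_4)) all reduce to 0 modulo the current basis, so we have a Gröbner basis.
Inter-reduce: drop elements whose leading term is divisible by another's, tail-reduce, and make monic.
Reduced Gröbner basis: {1}.
The reduced Gröbner basis of I + (p) is {1}: the ideal is the whole ring, so the enlarged system has no common solution — adjoining p is inconsistent.

Adjoining 3u^2 - 6uv - 9u + 27v - 11 makes the ideal the whole ring: the system is inconsistent.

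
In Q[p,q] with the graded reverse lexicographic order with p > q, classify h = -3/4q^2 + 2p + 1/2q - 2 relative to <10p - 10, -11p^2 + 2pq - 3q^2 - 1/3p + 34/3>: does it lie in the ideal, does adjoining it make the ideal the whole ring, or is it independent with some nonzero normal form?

-3/4q^2 + 2p + 1/2q - 2 lies in I (it reduces to 0).

First compute the reduced Gröbner basis of I by Buchberger's algorithm.
f_1 = 10p - 10, LT = p.
f_2 = -11p^2 + 2pq - 3q^2 - 1/3p + 34/3, LT = p^2.

S(f_1,f_2): lcm = p^2. S = 2/11pq - 3/11q^2 - 34/33p + 34/33.
  leading term pq: subtract (1/55q)·f_1 from 2/11pq - 3/11q^2 - 34/33p + 34/33 → -3/11q^2 - 34/33p + 2/11q + 34/33
  leading term q^2: no divisor's leading term divides it; move -3/11q^2 to the remainder.
  leading term p: subtract (-17/165)·f_1 from -34/33p + 2/11q + 34/33 → 2/11q
  leading term q: no divisor's leading term divides it; move 2/11q to the remainder.
  remainder -3/11q^2 + 2/11q ≠ 0; add k_3 = -3/11q^2 + 2/11q to the basis.

S(f_1,k_3): leading monomials are coprime, so the S-polynomial reduces to 0 (Buchberger's first criterion).
S(f_2,k_3): leading monomials are coprime, so the S-polynomial reduces to 0 (Buchberger's first criterion).
Every S-polynomial of the final basis reduces to 0, so we have a Gröbner basis.
Inter-reduce: drop elements whose leading term is divisible by another's, tail-reduce, and make monic.
Reduced Gröbner basis: {q^2 - 2/3q, p - 1}.
Label its elements g_1 = q^2 - 2/3q, g_2 = p - 1.

Reduce h = -3/4q^2 + 2p + 1/2q - 2 modulo G:
  leading term q^2: subtract (-3/4)·g_1 from -3/4q^2 + 2p + 1/2q - 2 → 2p - 2
  leading term p: subtract (2)·g_2 from 2p - 2 → 0
  normal form = 0.
Since the normal form is 0, h ∈ I.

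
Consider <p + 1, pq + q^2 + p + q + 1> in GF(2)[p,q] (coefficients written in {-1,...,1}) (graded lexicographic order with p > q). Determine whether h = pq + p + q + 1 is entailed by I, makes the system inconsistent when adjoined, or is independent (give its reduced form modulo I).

pq + p + q + 1 lies in I (it reduces to 0).

First compute the reduced Gröbner basis of I by Buchberger's algorithm.
f_1 = p + 1, LT = p.
f_2 = pq + q^2 + p + q + 1, LT = pq.

S(f_1,f_2): lcm = pq. S = q^2 + p + 1.
  leading term q^2: no divisor's leading term divides it; move q^2 to the remainder.
  leading term p: subtract (1)·f_1 from p + 1 → 0
  remainder q^2 ≠ 0; add k_3 = q^2 to the basis.

The other S-polynomials (S(f_1,k_3), S(f_2,k_3)) all reduce to 0 modulo the current basis, so we have a Gröbner basis.
Inter-reduce: drop elements whose leading term is divisible by another's, tail-reduce, and make monic.
Reduced Gröbner basis: {q^2, p + 1}.
Label its elements g_1 = q^2, g_2 = p + 1.

Reduce h = pq + p + q + 1 modulo G:
  leading term pq: subtract (q)·g_2 from pq + p + q + 1 → p + 1
  leading term p: subtract (1)·g_2 from p + 1 → 0
  normal form = 0.
Since the normal form is 0, h ∈ I.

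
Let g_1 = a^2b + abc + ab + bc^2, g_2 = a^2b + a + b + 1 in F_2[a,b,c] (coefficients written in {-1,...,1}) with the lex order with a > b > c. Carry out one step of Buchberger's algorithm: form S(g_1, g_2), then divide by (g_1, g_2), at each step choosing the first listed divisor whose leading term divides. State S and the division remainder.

lcm(LM(g_1), LM(g_2)) = a^2b.
S = (lcm/LT(g_1))·g_1 − (lcm/LT(g_2))·g_2 = abc + ab + a + bc^2 + b + 1.
Reduce S modulo (g_1, g_2) in that order:
  leading term abc: no divisor's leading term divides it; move abc to the remainder.
  leading term ab: no divisor's leading term divides it; move ab to the remainder.
  leading term a: no divisor's leading term divides it; move a to the remainder.
  leading term bc^2: no divisor's leading term divides it; move bc^2 to the remainder.
  leading term b: no divisor's leading term divides it; move b to the remainder.
  leading term 1: no divisor's leading term divides it; move 1 to the remainder.
The remainder abc + ab + a + bc^2 + b + 1 is nonzero, so it would be added as the next basis element.

S(g_1, g_2) = abc + ab + a + bc^2 + b + 1; remainder on division = abc + ab + a + bc^2 + b + 1.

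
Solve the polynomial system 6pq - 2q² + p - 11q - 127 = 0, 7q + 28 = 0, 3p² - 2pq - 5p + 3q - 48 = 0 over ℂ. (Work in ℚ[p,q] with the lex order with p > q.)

Compute a lex Gröbner basis by Buchberger's algorithm.
f_1 = 6pq + p - 2q² - 11q - 127, LT = pq.
f_2 = 7q + 28, LT = q.
f_3 = 3p² - 2pq - 5p + 3q - 48, LT = p².

S(f_1,f_2): lcm = pq. S = -23/6p - ⅓q² - 11/6q - 127/6.
  reduce S modulo (f_1, f_2, f_3):
  remainder -23/6p - 115/6 ≠ 0; add h_4 = -23/6p - 115/6 to the basis.

The other S-polynomials (S(f_1,f_3), S(f_2,f_3), S(f_1,h_4), S(f_2,h_4), S(f_3,h_4)) all reduce to 0 modulo the current basis, so we have a Gröbner basis.
Inter-reduce: drop elements whose leading term is divisible by another's, tail-reduce, and make monic.
Reduced Gröbner basis: {p + 5, q + 4}.

A lex Gröbner basis eliminates variables successively. Here q + 4 depends only on q, with roots {-4}; lifting each root through the earlier basis elements recovers the full solutions.
  q = -4: the earlier basis element becomes p + 5 = 0, giving p = -5 — point (-5, -4).

{(-5, -4)}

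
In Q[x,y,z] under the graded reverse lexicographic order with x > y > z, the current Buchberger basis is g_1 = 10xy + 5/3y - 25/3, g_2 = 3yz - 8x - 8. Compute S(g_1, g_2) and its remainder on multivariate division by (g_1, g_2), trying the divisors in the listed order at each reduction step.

lcm(LM(g_1), LM(g_2)) = xyz.
S = (lcm/LT(g_1))·g_1 − (lcm/LT(g_2))·g_2 = 8/3x^2 + 1/6yz + 8/3x - 5/6z.
Reduce S modulo (g_1, g_2) in that order:
  leading term x^2: no divisor's leading term divides it; move 8/3x^2 to the remainder.
  leading term yz: subtract (1/18)·g_2 from 1/6yz + 8/3x - 5/6z → 28/9x - 5/6z + 4/9
  leading term x: no divisor's leading term divides it; move 28/9x to the remainder.
  leading term z: no divisor's leading term divides it; move -5/6z to the remainder.
  leading term 1: no divisor's leading term divides it; move 4/9 to the remainder.
The remainder 8/3x^2 + 28/9x - 5/6z + 4/9 is nonzero, so it would be added as the next basis element.
This is the inner loop of Buchberger's algorithm — each nonzero remainder becomes a new basis element.

S(g_1, g_2) = 8/3x^2 + 1/6yz + 8/3x - 5/6z; remainder on division = 8/3x^2 + 28/9x - 5/6z + 4/9.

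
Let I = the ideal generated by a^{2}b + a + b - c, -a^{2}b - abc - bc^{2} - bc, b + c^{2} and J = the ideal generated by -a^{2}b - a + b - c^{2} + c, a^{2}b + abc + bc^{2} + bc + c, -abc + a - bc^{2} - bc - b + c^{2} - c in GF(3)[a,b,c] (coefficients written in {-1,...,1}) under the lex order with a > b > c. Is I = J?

For a fixed monomial order, each ideal has a unique reduced Gröbner basis; comparing bases decides equality.
Buchberger on the first generating set:
f_1 = a^{2}b + a + b - c, LT = a^{2}b.
f_2 = -a^{2}b - abc - bc^{2} - bc, LT = a^{2}b.
f_3 = b + c^{2}, LT = b.

S(f_1,f_2): lcm = a^{2}b. S = -abc + a - bc^{2} - bc + b - c.
  reduce S modulo (f_1, f_2, f_3):
  remainder ac^{3} + a + c^{4} + c^{3} - c^{2} - c ≠ 0; add g_4 = ac^{3} + a + c^{4} + c^{3} - c^{2} - c to the basis.

S(f_1,f_3): lcm = a^{2}b. S = -a^{2}c^{2} + a + b - c.
  reduce S modulo (f_1, f_2, f_3, g_4):
  remainder -a^{2}c^{2} + a - c^{2} - c ≠ 0; add g_5 = -a^{2}c^{2} + a - c^{2} - c to the basis.

S(f_1,g_4): lcm = a^{2}bc^{3}. S = -a^{2}b - abc^{4} - abc^{3} + abc^{2} + abc + ac^{3} + bc^{3} - c^{4}.
  reduce S modulo (f_1, f_2, f_3, g_4, g_5):
  remainder -ac^{2} + ac - a - c^{7} + c^{6} + c^{3} + c ≠ 0; add g_6 = -ac^{2} + ac - a - c^{7} + c^{6} + c^{3} + c to the basis.

S(g_4,g_5): lcm = a^{2}c^{3}. S = a^{2} + ac^{4} + ac^{3} - ac^{2} - c^{3} - c^{2}.
  reduce S modulo (f_1, f_2, f_3, g_4, g_5, g_6):
  remainder a^{2} + ac + c^{7} - c^{6} - c^{5} + c^{4} + c^{3} + c^{2} ≠ 0; add g_7 = a^{2} + ac + c^{7} - c^{6} - c^{5} + c^{4} + c^{3} + c^{2} to the basis.

S(f_1,g_6): lcm = a^{2}bc^{2}. S = a^{2}bc - a^{2}b - abc^{7} + abc^{6} + abc^{3} + abc + ac^{2} + bc^{2} - c^{3}.
  reduce S modulo (f_1, f_2, f_3, g_4, g_5, g_6, g_7):
  remainder -c^{10} - c^{8} + c^{6} - c^{5} + c^{4} + c^{3} ≠ 0; add g_8 = -c^{10} - c^{8} + c^{6} - c^{5} + c^{4} + c^{3} to the basis.

S(g_4,g_6): lcm = ac^{3}. S = ac^{2} - ac + a - c^{8} + c^{7} - c^{4} + c^{3} - c.
  reduce S modulo (f_1, f_2, f_3, g_4, g_5, g_6, g_7, g_8):
  remainder -c^{8} + c^{6} - c^{4} - c^{3} ≠ 0; add g_9 = -c^{8} + c^{6} - c^{4} - c^{3} to the basis.

The other S-polynomials (S(f_2,f_3), S(f_2,g_4), S(f_3,g_4), S(f_1,g_5), S(f_2,g_5), S(f_3,g_5), S(f_2,g_6), S(f_3,g_6), S(g_5,g_6), S(f_1,g_7), S(f_2,g_7), S(f_3,g_7), S(g_4,g_7), S(g_5,g_7), S(g_6,g_7), S(f_1,g_8), S(f_2,g_8), S(f_3,g_8), S(g_4,g_8), S(g_5,g_8), S(g_6,g_8), S(g_7,g_8), S(f_1,g_9), S(f_2,g_9), S(f_3,g_9), S(g_4,g_9), S(g_5,g_9), S(g_6,g_9), S(g_7,g_9), S(g_8,g_9)) all reduce to 0 modulo the current basis, so we have a Gröbner basis.
Inter-reduce: drop elements whose leading term is divisible by another's, tail-reduce, and make monic.
Reduced Gröbner basis: {a^{2} + ac + c^{7} - c^{6} - c^{5} + c^{4} + c^{3} + c^{2}, ac^{2} - ac + a + c^{7} - c^{6} - c^{3} - c, b + c^{2}, c^{8} - c^{6} + c^{4} + c^{3}}.

Buchberger on the second generating set:
h_1 = -a^{2}b - a + b - c^{2} + c, LT = a^{2}b.
h_2 = a^{2}b + abc + bc^{2} + bc + c, LT = a^{2}b.
h_3 = -abc + a - bc^{2} - bc - b + c^{2} - c, LT = abc.

S(h_1,h_2): lcm = a^{2}b. S = -abc + a - bc^{2} - bc - b + c^{2} + c.
  reduce S modulo (h_1, h_2, h_3):
  remainder -c ≠ 0; add k_4 = -c to the basis.

S(h_1,h_3): lcm = a^{2}bc. S = a^{2} - abc^{2} - abc - ab + ac^{2} - bc + c^{3} - c^{2}.
  reduce S modulo (h_1, h_2, h_3, k_4):
  remainder a^{2} - ab - a + b ≠ 0; add k_5 = a^{2} - ab - a + b to the basis.

S(h_3,k_4): lcm = abc. S = -a + bc^{2} + bc + b - c^{2} + c.
  reduce S modulo (h_1, h_2, h_3, k_4, k_5):
  remainder -a + b ≠ 0; add k_6 = -a + b to the basis.

S(h_1,k_5): lcm = a^{2}b. S = ab^{2} + ab + a - b^{2} - b + c^{2} - c.
  reduce S modulo (h_1, h_2, h_3, k_4, k_5, k_6):
  remainder b^{3} ≠ 0; add k_7 = b^{3} to the basis.

The other S-polynomials (S(h_2,h_3), S(h_1,k_4), S(h_2,k_4), S(h_2,k_5), S(h_3,k_5), S(k_4,k_5), S(h_1,k_6), S(h_2,k_6), S(h_3,k_6), S(k_4,k_6), S(k_5,k_6), S(h_1,k_7), S(h_2,k_7), S(h_3,k_7), S(k_4,k_7), S(k_5,k_7), S(k_6,k_7)) all reduce to 0 modulo the current basis, so we have a Gröbner basis.
Inter-reduce: drop elements whose leading term is divisible by another's, tail-reduce, and make monic.
Reduced Gröbner basis: {a - b, b^{3}, c}.

Since the reduced bases disagree, the two ideals are not the same.

No, the ideals differ.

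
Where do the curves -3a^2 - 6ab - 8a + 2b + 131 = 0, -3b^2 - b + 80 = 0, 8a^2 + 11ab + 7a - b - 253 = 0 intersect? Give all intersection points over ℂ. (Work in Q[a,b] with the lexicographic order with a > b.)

Compute a lex Gröbner basis by Buchberger's algorithm.
f_1 = -3a^2 - 6ab - 8a + 2b + 131, LT = a^2.
f_2 = -3b^2 - b + 80, LT = b^2.
f_3 = 8a^2 + 11ab + 7a - b - 253, LT = a^2.

S(f_1,f_3): lcm = a^2. S = 5/8ab + 43/24a - 13/24b - 289/24.
  reduce S modulo (f_1, f_2, f_3):
  remainder 5/8ab + 43/24a - 13/24b - 289/24 ≠ 0; add h_4 = 5/8ab + 43/24a - 13/24b - 289/24 to the basis.

S(f_1,h_4): lcm = a^2b. S = -43/15a^2 + 2ab^2 + 53/15ab + 289/15a - 2/3b^2 - 131/3b.
  reduce S modulo (f_1, f_2, f_3, h_4):
  remainder 12508/225a - 8528/225b + 5116/225 ≠ 0; add h_5 = 12508/225a - 8528/225b + 5116/225 to the basis.

S(f_2,h_4): lcm = ab^2. S = -38/15ab - 80/3a + 13/15b^2 + 289/15b.
  reduce S modulo (f_1, f_2, f_3, h_4, h_5):
  remainder 2824/795b - 2824/159 ≠ 0; add h_6 = 2824/795b - 2824/159 to the basis.

The other S-polynomials (S(f_1,f_2), S(f_2,f_3), S(f_3,h_4), S(f_1,h_5), S(f_2,h_5), S(f_3,h_5), S(h_4,h_5), S(f_1,h_6), S(f_2,h_6), S(f_3,h_6), S(h_4,h_6), S(h_5,h_6)) all reduce to 0 modulo the current basis, so we have a Gröbner basis.
Inter-reduce: drop elements whose leading term is divisible by another's, tail-reduce, and make monic.
Reduced Gröbner basis: {a - 3, b - 5}.

Since the basis is lex-ordered, b - 5 is univariate in b. Its roots are {5}. Back-substituting each root into the other basis elements fixes the other coordinates.
  b = 5: the earlier basis element becomes a - 3 = 0, giving a = 3 — point (3, 5).
This is the nonlinear analogue of row-reducing a linear system.

{(3, 5)}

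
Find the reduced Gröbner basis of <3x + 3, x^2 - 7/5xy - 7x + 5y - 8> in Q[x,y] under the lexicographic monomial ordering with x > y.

G = {x + 1, y}

f_1 = 3x + 3, LT = x.
f_2 = x^2 - 7/5xy - 7x + 5y - 8, LT = x^2.

S(f_1,f_2): lcm = x^2. S = 7/5xy + 8x - 5y + 8.
  leading term xy: subtract (7/15y)·f_1 from 7/5xy + 8x - 5y + 8 → 8x - 32/5y + 8
  leading term x: subtract (8/3)·f_1 from 8x - 32/5y + 8 → -32/5y
  leading term y: no divisor's leading term divides it; move -32/5y to the remainder.
  remainder -32/5y ≠ 0; add g_3 = -32/5y to the basis.

The other S-polynomials (S(f_1,g_3), S(f_2,g_3)) all reduce to 0 modulo the current basis, so we have a Gröbner basis.
Inter-reduce: drop elements whose leading term is divisible by another's, tail-reduce, and make monic.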